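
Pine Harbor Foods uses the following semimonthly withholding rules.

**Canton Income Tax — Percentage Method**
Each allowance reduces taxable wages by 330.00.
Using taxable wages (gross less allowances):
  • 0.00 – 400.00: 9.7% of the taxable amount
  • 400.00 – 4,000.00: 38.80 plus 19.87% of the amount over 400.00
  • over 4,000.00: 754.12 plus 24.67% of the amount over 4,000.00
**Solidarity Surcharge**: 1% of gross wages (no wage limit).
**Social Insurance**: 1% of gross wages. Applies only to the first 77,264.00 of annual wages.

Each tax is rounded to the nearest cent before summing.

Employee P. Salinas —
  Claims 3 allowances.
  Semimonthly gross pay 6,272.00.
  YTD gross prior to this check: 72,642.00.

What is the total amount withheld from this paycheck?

1,179.33

Canton Income Tax: taxable = 6,272.00 − 3×330.00 = 5,282.00
  754.12 + 24.67% × (5,282.00 − 4,000.00) = 754.12 + 24.67% × 1,282.00 = 1,070.39
Solidarity Surcharge: 1% × 6,272.00 = 62.72
Social Insurance: cap 77,264.00 − YTD 72,642.00 = 4,622.00 subject; 1% × 4,622.00 = 46.22
Total: 1,070.39 + 62.72 + 46.22 = 1,179.33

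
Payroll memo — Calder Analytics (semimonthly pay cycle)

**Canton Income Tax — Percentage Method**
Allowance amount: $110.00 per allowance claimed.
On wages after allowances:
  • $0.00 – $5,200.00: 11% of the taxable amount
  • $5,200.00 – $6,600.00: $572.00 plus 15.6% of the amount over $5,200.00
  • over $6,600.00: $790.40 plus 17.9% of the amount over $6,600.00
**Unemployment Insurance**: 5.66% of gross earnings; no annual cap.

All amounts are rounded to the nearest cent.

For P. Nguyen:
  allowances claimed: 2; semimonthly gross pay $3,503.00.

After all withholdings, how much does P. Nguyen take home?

$2,943.60

Canton Income Tax: taxable = $3,503.00 − 2×$110.00 = $3,283.00
  11% × $3,283.00 = $361.13
Unemployment Insurance: 5.66% × $3,503.00 = $198.27
Total withheld: $361.13 + $198.27 = $559.40
Net pay: $3,503.00 − $559.40 = $2,943.60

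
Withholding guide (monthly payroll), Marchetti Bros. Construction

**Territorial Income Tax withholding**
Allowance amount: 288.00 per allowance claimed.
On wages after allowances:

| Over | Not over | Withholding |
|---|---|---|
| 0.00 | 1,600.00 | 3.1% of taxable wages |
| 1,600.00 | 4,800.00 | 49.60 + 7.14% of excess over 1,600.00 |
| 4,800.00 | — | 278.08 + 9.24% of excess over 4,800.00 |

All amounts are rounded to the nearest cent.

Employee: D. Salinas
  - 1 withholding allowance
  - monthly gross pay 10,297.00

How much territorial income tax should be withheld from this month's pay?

Territorial Income Tax: taxable = 10,297.00 − 1×288.00 = 10,009.00
  278.08 + 9.24% × (10,009.00 − 4,800.00) = 278.08 + 9.24% × 5,209.00 = 759.39

759.39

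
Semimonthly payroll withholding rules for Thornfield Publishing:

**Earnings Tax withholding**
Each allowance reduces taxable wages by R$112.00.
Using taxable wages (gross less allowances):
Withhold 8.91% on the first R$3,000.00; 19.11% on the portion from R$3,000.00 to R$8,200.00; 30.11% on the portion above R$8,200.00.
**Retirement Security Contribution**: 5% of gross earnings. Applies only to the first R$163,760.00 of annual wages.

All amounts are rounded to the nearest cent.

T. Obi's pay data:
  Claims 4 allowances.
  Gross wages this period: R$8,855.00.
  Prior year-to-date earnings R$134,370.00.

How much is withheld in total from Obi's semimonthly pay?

Earnings Tax: taxable = R$8,855.00 − 4×R$112.00 = R$8,407.00
  R$1,261.02 + 30.11% × (R$8,407.00 − R$8,200.00) = R$1,261.02 + 30.11% × R$207.00 = R$1,323.35
Retirement Security Contribution: 5% × R$8,855.00 = R$442.75
Total: R$1,323.35 + R$442.75 = R$1,766.10

R$1,766.10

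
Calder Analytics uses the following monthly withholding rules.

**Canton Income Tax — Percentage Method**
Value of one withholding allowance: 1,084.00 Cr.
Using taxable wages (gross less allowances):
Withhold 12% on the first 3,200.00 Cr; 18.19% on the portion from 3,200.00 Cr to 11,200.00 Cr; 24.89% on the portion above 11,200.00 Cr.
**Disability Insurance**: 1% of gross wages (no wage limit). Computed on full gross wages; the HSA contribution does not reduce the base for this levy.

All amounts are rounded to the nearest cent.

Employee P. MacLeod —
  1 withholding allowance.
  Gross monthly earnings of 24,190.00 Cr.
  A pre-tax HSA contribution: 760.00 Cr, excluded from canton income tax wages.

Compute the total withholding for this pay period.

Canton Income Tax: taxable = 24,190.00 Cr − 760.00 Cr − 1×1,084.00 Cr = 22,346.00 Cr
  1,839.20 Cr + 24.89% × (22,346.00 Cr − 11,200.00 Cr) = 1,839.20 Cr + 24.89% × 11,146.00 Cr = 4,613.44 Cr
Disability Insurance: 1% × 24,190.00 Cr = 241.90 Cr
Total: 4,613.44 Cr + 241.90 Cr = 4,855.34 Cr

4,855.34 Cr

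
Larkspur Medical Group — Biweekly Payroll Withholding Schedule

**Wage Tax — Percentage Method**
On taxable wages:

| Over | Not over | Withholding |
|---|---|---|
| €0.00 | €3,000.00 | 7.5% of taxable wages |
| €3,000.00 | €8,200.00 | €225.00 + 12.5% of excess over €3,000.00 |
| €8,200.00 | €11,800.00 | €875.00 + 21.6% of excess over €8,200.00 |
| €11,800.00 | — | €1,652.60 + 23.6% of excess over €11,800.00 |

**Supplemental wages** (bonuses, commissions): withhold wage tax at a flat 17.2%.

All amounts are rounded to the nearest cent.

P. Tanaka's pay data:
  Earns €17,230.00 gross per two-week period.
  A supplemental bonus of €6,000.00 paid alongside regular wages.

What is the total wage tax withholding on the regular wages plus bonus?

€3,966.08

Wage Tax: taxable = €17,230.00
  €1,652.60 + 23.6% × (€17,230.00 − €11,800.00) = €1,652.60 + 23.6% × €5,430.00 = €2,934.08
Supplemental (17.2% flat on bonus): 17.2% × €6,000.00 = €1,032.00
Total wage tax: €2,934.08 + €1,032.00 = €3,966.08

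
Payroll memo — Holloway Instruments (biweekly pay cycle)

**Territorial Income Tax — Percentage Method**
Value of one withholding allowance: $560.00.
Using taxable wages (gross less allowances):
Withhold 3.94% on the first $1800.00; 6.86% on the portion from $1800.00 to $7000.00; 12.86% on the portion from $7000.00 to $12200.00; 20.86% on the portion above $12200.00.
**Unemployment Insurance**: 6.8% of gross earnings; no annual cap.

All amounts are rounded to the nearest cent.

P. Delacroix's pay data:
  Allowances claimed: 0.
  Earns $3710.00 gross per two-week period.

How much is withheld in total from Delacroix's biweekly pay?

Territorial Income Tax: taxable = $3710.00
  $70.92 + 6.86% × ($3710.00 − $1800.00) = $70.92 + 6.86% × $1910.00 = $201.95
Unemployment Insurance: 6.8% × $3710.00 = $252.28
Total: $201.95 + $252.28 = $454.23

$454.23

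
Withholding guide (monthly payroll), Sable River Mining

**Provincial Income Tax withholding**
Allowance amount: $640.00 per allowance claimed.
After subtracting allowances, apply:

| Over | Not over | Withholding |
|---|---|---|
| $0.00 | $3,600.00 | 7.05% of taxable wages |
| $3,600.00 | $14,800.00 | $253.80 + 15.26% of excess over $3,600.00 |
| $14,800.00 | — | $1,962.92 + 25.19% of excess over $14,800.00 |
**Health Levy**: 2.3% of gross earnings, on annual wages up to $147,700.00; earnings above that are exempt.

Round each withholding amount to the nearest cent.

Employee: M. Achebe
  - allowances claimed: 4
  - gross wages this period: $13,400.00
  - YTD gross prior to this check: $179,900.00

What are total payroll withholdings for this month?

Provincial Income Tax: taxable = $13,400.00 − 4×$640.00 = $10,840.00
  $253.80 + 15.26% × ($10,840.00 − $3,600.00) = $253.80 + 15.26% × $7,240.00 = $1,358.62
Health Levy: YTD $179,900.00 ≥ cap $147,700.00 → $0.00
Total: $1,358.62 + $0.00 = $1,358.62

$1,358.62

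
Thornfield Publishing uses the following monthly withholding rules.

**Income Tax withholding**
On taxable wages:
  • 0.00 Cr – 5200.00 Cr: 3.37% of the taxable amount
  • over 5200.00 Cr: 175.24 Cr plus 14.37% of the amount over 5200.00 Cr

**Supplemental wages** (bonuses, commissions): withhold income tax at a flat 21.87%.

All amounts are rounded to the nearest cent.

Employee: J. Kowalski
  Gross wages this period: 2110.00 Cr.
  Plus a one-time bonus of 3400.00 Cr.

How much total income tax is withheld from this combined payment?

814.69 Cr

Income Tax: taxable = 2110.00 Cr
  3.37% × 2110.00 Cr = 71.11 Cr
Supplemental (21.87% flat on bonus): 21.87% × 3400.00 Cr = 743.58 Cr
Total income tax: 71.11 Cr + 743.58 Cr = 814.69 Cr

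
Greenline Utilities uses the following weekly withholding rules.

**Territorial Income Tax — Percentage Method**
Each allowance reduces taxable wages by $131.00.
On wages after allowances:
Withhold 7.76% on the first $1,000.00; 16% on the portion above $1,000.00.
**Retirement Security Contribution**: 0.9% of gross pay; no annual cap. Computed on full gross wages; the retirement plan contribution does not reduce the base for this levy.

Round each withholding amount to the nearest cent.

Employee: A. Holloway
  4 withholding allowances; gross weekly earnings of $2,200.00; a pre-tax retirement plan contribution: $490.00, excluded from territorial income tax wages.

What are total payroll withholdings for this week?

$127.16

Territorial Income Tax: taxable = $2,200.00 − $490.00 − 4×$131.00 = $1,186.00
  $77.60 + 16% × ($1,186.00 − $1,000.00) = $77.60 + 16% × $186.00 = $107.36
Retirement Security Contribution: 0.9% × $2,200.00 = $19.80
Total: $107.36 + $19.80 = $127.16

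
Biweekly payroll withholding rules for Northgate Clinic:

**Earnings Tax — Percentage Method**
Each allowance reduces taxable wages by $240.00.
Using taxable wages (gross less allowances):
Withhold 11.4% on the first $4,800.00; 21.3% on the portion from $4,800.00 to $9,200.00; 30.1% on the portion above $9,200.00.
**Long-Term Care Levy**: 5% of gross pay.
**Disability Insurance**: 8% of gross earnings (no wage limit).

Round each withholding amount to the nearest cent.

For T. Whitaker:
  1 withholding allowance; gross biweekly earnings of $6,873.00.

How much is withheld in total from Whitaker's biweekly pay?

Earnings Tax: taxable = $6,873.00 − 1×$240.00 = $6,633.00
  $547.20 + 21.3% × ($6,633.00 − $4,800.00) = $547.20 + 21.3% × $1,833.00 = $937.63
Long-Term Care Levy: 5% × $6,873.00 = $343.65
Disability Insurance: 8% × $6,873.00 = $549.84
Total: $937.63 + $343.65 + $549.84 = $1,831.12

$1,831.12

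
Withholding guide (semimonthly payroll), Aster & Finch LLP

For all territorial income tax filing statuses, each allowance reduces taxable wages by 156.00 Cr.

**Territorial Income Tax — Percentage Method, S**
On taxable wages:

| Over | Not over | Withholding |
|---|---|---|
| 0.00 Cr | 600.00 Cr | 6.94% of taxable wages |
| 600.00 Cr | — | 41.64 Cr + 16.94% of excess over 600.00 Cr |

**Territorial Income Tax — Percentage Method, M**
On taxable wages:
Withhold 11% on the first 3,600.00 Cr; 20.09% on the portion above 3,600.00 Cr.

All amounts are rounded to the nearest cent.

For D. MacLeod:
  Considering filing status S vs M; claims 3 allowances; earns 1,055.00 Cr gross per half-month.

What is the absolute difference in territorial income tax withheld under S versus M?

Territorial Income Tax (S): taxable = 1,055.00 Cr − 3×156.00 Cr = 587.00 Cr
  6.94% × 587.00 Cr = 40.74 Cr
Territorial Income Tax (M): taxable = 1,055.00 Cr − 3×156.00 Cr = 587.00 Cr
  11% × 587.00 Cr = 64.57 Cr
Difference: |40.74 Cr − 64.57 Cr| = 23.83 Cr (higher under M)

23.83 Cr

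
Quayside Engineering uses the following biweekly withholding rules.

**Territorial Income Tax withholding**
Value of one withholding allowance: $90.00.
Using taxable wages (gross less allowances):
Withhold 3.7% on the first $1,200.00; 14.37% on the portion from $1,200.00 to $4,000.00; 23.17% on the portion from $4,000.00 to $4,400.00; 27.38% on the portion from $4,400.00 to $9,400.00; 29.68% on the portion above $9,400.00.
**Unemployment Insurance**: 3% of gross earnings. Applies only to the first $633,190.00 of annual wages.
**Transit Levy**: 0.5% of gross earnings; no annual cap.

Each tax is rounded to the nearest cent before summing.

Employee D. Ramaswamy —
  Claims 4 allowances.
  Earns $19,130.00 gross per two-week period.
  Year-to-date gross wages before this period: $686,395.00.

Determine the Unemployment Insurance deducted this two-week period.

$0.00

Unemployment Insurance: YTD $686,395.00 ≥ cap $633,190.00 → $0.00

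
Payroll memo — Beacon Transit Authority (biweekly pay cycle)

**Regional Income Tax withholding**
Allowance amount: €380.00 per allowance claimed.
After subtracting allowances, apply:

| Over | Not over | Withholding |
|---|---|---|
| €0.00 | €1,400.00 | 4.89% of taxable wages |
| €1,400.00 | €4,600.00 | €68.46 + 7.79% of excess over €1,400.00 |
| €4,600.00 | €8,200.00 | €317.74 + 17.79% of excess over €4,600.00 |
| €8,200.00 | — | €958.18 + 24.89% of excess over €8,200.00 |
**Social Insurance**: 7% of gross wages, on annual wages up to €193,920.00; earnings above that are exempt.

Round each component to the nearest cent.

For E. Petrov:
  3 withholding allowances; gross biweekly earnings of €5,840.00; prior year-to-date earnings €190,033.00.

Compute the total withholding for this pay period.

€607.62

Regional Income Tax: taxable = €5,840.00 − 3×€380.00 = €4,700.00
  €317.74 + 17.79% × (€4,700.00 − €4,600.00) = €317.74 + 17.79% × €100.00 = €335.53
Social Insurance: cap €193,920.00 − YTD €190,033.00 = €3,887.00 subject; 7% × €3,887.00 = €272.09
Total: €335.53 + €272.09 = €607.62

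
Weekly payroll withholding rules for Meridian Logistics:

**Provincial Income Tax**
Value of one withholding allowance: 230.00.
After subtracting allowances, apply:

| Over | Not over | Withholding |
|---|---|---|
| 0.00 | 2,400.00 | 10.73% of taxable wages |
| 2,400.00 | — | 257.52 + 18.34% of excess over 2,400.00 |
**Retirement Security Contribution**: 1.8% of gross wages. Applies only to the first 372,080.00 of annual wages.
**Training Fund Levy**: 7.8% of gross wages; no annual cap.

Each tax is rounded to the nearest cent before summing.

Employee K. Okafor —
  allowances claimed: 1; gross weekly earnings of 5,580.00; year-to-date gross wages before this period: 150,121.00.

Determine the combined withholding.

Provincial Income Tax: taxable = 5,580.00 − 1×230.00 = 5,350.00
  257.52 + 18.34% × (5,350.00 − 2,400.00) = 257.52 + 18.34% × 2,950.00 = 798.55
Retirement Security Contribution: 1.8% × 5,580.00 = 100.44
Training Fund Levy: 7.8% × 5,580.00 = 435.24
Total: 798.55 + 100.44 + 435.24 = 1,334.23

1,334.23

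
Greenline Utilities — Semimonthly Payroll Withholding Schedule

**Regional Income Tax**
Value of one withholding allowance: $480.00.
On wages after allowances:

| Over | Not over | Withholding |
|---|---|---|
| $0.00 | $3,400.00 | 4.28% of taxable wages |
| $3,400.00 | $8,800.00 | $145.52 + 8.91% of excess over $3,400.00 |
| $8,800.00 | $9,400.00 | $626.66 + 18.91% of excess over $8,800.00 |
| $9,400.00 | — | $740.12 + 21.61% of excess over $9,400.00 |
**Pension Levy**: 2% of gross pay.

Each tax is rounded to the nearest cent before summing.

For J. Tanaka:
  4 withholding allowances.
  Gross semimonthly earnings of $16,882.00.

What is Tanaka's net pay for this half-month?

Regional Income Tax: taxable = $16,882.00 − 4×$480.00 = $14,962.00
  $740.12 + 21.61% × ($14,962.00 − $9,400.00) = $740.12 + 21.61% × $5,562.00 = $1,942.07
Pension Levy: 2% × $16,882.00 = $337.64
Total withheld: $1,942.07 + $337.64 = $2,279.71
Net pay: $16,882.00 − $2,279.71 = $14,602.29

$14,602.29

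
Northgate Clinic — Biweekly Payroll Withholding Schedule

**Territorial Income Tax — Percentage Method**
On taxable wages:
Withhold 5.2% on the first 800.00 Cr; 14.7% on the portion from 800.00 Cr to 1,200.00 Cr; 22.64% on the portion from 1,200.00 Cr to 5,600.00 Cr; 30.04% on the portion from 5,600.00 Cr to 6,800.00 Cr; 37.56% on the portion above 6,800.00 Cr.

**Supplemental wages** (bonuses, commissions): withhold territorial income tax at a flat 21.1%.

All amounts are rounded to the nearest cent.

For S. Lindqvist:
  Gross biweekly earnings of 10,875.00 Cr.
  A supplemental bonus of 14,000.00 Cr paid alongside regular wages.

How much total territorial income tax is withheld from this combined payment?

5,941.61 Cr

Territorial Income Tax: taxable = 10,875.00 Cr
  1,457.04 Cr + 37.56% × (10,875.00 Cr − 6,800.00 Cr) = 1,457.04 Cr + 37.56% × 4,075.00 Cr = 2,987.61 Cr
Supplemental (21.1% flat on bonus): 21.1% × 14,000.00 Cr = 2,954.00 Cr
Total territorial income tax: 2,987.61 Cr + 2,954.00 Cr = 5,941.61 Cr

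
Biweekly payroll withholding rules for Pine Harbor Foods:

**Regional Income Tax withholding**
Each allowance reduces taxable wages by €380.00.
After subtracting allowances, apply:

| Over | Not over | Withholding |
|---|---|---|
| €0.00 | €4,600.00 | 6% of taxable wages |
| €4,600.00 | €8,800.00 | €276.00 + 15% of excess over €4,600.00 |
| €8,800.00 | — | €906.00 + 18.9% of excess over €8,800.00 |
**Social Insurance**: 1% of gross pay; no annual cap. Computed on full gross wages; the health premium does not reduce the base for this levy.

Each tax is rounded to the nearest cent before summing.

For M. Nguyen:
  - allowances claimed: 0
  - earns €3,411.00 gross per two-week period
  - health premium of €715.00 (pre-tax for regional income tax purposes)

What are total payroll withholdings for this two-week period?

€195.87

Regional Income Tax: taxable = €3,411.00 − €715.00 = €2,696.00
  6% × €2,696.00 = €161.76
Social Insurance: 1% × €3,411.00 = €34.11
Total: €161.76 + €34.11 = €195.87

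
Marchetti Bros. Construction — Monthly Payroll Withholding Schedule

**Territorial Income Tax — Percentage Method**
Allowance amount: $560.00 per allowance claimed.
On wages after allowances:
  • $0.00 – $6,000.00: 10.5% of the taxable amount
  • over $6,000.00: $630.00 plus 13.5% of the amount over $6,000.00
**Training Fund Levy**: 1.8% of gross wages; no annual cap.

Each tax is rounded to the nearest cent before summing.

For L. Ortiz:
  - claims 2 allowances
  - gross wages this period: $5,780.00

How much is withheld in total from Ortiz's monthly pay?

Territorial Income Tax: taxable = $5,780.00 − 2×$560.00 = $4,660.00
  10.5% × $4,660.00 = $489.30
Training Fund Levy: 1.8% × $5,780.00 = $104.04
Total: $489.30 + $104.04 = $593.34

$593.34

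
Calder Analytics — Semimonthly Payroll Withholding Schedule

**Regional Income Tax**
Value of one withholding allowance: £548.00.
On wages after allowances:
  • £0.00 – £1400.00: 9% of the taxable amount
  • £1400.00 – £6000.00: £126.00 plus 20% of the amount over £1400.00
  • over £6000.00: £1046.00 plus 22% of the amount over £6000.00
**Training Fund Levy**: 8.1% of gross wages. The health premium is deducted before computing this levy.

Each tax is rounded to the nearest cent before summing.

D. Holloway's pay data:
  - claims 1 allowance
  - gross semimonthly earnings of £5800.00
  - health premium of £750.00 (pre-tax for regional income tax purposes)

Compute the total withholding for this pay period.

£1155.45

Regional Income Tax: taxable = £5800.00 − £750.00 − 1×£548.00 = £4502.00
  £126.00 + 20% × (£4502.00 − £1400.00) = £126.00 + 20% × £3102.00 = £746.40
Training Fund Levy: 8.1% × £5050.00 = £409.05
Total: £746.40 + £409.05 = £1155.45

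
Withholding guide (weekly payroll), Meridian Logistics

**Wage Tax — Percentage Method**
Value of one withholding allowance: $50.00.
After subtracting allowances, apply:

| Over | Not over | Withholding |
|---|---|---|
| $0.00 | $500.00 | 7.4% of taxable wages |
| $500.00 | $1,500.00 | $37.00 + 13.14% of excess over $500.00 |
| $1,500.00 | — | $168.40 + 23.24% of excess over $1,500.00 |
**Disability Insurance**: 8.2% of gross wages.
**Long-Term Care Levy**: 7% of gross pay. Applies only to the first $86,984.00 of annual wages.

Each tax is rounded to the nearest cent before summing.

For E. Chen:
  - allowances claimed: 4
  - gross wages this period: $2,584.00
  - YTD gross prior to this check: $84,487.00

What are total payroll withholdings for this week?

$760.52

Wage Tax: taxable = $2,584.00 − 4×$50.00 = $2,384.00
  $168.40 + 23.24% × ($2,384.00 − $1,500.00) = $168.40 + 23.24% × $884.00 = $373.84
Disability Insurance: 8.2% × $2,584.00 = $211.89
Long-Term Care Levy: cap $86,984.00 − YTD $84,487.00 = $2,497.00 subject; 7% × $2,497.00 = $174.79
Total: $373.84 + $211.89 + $174.79 = $760.52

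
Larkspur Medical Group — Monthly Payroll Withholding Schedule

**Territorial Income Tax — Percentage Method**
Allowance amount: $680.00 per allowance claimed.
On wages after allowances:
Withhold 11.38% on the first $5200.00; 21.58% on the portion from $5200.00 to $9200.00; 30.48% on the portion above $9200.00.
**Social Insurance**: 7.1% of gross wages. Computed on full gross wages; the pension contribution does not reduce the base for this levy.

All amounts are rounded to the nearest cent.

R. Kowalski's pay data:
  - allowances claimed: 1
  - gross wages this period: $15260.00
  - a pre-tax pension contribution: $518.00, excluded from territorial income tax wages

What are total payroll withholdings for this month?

Territorial Income Tax: taxable = $15260.00 − $518.00 − 1×$680.00 = $14062.00
  $1454.96 + 30.48% × ($14062.00 − $9200.00) = $1454.96 + 30.48% × $4862.00 = $2936.90
Social Insurance: 7.1% × $15260.00 = $1083.46
Total: $2936.90 + $1083.46 = $4020.36

$4020.36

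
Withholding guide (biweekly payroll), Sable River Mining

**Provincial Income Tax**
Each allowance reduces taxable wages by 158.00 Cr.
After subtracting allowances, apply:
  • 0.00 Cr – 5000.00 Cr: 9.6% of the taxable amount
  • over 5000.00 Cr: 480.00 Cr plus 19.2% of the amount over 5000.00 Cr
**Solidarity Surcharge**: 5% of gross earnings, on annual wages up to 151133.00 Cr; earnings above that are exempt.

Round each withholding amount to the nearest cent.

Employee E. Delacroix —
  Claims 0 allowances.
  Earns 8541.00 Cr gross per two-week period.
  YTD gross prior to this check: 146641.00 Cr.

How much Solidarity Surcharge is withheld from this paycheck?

Solidarity Surcharge: cap 151133.00 Cr − YTD 146641.00 Cr = 4492.00 Cr subject; 5% × 4492.00 Cr = 224.60 Cr

224.60 Cr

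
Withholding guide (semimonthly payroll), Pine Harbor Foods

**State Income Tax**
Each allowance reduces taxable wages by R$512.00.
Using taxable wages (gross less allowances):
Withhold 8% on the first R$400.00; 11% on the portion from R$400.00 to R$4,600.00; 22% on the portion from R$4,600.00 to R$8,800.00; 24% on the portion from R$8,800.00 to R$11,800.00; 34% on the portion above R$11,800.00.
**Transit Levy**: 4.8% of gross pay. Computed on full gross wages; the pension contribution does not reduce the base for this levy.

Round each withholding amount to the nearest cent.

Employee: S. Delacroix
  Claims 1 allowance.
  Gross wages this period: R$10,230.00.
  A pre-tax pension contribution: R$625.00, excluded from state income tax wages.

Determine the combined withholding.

R$1,979.36

State Income Tax: taxable = R$10,230.00 − R$625.00 − 1×R$512.00 = R$9,093.00
  R$1,418.00 + 24% × (R$9,093.00 − R$8,800.00) = R$1,418.00 + 24% × R$293.00 = R$1,488.32
Transit Levy: 4.8% × R$10,230.00 = R$491.04
Total: R$1,488.32 + R$491.04 = R$1,979.36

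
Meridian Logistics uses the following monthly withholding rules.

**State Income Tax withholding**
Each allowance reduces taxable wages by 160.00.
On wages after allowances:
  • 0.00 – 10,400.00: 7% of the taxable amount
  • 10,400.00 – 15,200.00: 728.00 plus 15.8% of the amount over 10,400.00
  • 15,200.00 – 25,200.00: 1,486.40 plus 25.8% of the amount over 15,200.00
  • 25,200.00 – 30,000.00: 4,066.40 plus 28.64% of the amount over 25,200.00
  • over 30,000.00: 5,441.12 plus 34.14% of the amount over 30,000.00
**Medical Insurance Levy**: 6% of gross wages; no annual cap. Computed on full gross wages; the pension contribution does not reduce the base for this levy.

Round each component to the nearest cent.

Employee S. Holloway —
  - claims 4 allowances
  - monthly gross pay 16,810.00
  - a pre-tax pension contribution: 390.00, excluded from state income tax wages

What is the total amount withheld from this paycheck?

State Income Tax: taxable = 16,810.00 − 390.00 − 4×160.00 = 15,780.00
  1,486.40 + 25.8% × (15,780.00 − 15,200.00) = 1,486.40 + 25.8% × 580.00 = 1,636.04
Medical Insurance Levy: 6% × 16,810.00 = 1,008.60
Total: 1,636.04 + 1,008.60 = 2,644.64

2,644.64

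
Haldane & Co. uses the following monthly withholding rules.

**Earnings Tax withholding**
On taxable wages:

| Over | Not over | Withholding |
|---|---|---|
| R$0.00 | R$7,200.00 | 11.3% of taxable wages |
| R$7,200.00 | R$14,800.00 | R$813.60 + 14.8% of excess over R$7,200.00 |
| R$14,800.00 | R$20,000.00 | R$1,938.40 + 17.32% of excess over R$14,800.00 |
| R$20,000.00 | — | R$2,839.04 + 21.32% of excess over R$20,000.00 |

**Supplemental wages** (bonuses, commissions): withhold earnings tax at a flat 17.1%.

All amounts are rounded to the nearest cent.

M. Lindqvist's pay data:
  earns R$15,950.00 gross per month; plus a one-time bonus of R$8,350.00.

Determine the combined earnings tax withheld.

Earnings Tax: taxable = R$15,950.00
  R$1,938.40 + 17.32% × (R$15,950.00 − R$14,800.00) = R$1,938.40 + 17.32% × R$1,150.00 = R$2,137.58
Supplemental (17.1% flat on bonus): 17.1% × R$8,350.00 = R$1,427.85
Total earnings tax: R$2,137.58 + R$1,427.85 = R$3,565.43

R$3,565.43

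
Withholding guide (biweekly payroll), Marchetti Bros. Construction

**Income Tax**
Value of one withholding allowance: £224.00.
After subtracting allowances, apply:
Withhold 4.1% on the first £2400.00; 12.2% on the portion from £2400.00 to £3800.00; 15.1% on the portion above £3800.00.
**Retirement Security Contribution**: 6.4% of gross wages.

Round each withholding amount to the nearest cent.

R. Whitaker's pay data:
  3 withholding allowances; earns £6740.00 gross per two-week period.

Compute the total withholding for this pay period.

Income Tax: taxable = £6740.00 − 3×£224.00 = £6068.00
  £269.20 + 15.1% × (£6068.00 − £3800.00) = £269.20 + 15.1% × £2268.00 = £611.67
Retirement Security Contribution: 6.4% × £6740.00 = £431.36
Total: £611.67 + £431.36 = £1043.03

£1043.03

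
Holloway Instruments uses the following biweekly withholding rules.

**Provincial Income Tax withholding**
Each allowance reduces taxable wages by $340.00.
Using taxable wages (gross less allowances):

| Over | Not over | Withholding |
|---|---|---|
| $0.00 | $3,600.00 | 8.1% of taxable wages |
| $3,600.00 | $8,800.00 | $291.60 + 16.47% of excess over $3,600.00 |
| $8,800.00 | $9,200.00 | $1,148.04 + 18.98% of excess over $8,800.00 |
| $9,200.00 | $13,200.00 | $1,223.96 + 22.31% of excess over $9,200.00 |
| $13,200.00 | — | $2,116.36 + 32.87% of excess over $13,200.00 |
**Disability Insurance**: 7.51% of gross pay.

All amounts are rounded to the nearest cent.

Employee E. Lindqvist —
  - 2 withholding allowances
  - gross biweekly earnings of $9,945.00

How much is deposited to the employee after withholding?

$7,959.67

Provincial Income Tax: taxable = $9,945.00 − 2×$340.00 = $9,265.00
  $1,223.96 + 22.31% × ($9,265.00 − $9,200.00) = $1,223.96 + 22.31% × $65.00 = $1,238.46
Disability Insurance: 7.51% × $9,945.00 = $746.87
Total withheld: $1,238.46 + $746.87 = $1,985.33
Net pay: $9,945.00 − $1,985.33 = $7,959.67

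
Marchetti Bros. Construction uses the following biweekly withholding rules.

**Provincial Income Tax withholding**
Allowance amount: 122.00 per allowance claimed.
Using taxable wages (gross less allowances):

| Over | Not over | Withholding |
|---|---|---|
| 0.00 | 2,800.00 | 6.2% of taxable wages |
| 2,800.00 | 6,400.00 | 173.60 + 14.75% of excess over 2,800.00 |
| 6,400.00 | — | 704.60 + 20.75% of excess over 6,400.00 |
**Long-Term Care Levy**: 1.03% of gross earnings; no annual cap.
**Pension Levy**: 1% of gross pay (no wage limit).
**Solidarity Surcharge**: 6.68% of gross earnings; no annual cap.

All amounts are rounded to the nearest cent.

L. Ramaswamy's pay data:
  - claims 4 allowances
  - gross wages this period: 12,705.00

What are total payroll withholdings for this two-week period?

3,018.23

Provincial Income Tax: taxable = 12,705.00 − 4×122.00 = 12,217.00
  704.60 + 20.75% × (12,217.00 − 6,400.00) = 704.60 + 20.75% × 5,817.00 = 1,911.63
Long-Term Care Levy: 1.03% × 12,705.00 = 130.86
Pension Levy: 1% × 12,705.00 = 127.05
Solidarity Surcharge: 6.68% × 12,705.00 = 848.69
Total: 1,911.63 + 130.86 + 127.05 + 848.69 = 3,018.23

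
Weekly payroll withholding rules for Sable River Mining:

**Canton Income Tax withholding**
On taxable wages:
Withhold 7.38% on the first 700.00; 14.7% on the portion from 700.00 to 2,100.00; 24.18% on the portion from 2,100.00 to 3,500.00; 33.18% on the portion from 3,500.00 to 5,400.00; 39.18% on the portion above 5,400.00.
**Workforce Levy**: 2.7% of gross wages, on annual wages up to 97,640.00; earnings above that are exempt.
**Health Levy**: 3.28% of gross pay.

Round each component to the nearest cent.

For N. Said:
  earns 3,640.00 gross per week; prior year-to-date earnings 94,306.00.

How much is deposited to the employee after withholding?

Canton Income Tax: taxable = 3,640.00
  595.98 + 33.18% × (3,640.00 − 3,500.00) = 595.98 + 33.18% × 140.00 = 642.43
Workforce Levy: cap 97,640.00 − YTD 94,306.00 = 3,334.00 subject; 2.7% × 3,334.00 = 90.02
Health Levy: 3.28% × 3,640.00 = 119.39
Total withheld: 642.43 + 90.02 + 119.39 = 851.84
Net pay: 3,640.00 − 851.84 = 2,788.16

2,788.16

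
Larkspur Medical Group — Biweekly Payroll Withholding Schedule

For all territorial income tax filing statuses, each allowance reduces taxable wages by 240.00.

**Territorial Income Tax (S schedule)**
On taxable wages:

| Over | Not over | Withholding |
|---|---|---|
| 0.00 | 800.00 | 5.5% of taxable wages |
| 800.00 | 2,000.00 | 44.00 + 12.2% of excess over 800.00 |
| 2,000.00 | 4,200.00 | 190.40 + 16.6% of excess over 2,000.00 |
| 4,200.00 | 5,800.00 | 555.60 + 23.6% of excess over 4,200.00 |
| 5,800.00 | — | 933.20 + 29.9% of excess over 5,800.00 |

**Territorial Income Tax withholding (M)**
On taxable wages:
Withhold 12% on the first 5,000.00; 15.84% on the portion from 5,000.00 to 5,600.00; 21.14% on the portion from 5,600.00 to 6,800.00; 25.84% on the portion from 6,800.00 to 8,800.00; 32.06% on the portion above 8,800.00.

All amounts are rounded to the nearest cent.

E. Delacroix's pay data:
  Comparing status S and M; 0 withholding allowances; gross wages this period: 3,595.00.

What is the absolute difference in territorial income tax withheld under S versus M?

Territorial Income Tax (S): taxable = 3,595.00
  190.40 + 16.6% × (3,595.00 − 2,000.00) = 190.40 + 16.6% × 1,595.00 = 455.17
Territorial Income Tax (M): taxable = 3,595.00
  12% × 3,595.00 = 431.40
Difference: |455.17 − 431.40| = 23.77 (higher under S)

23.77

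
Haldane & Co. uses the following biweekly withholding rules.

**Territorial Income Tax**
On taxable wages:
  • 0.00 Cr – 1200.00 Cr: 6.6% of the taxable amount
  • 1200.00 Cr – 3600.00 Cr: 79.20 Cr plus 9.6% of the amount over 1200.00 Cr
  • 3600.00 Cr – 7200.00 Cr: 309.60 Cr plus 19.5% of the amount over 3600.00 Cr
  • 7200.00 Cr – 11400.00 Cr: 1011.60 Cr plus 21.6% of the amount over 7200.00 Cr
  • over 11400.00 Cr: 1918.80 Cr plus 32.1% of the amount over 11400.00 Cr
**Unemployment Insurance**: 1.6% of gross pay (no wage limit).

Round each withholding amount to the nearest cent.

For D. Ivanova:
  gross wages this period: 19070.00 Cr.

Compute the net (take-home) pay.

Territorial Income Tax: taxable = 19070.00 Cr
  1918.80 Cr + 32.1% × (19070.00 Cr − 11400.00 Cr) = 1918.80 Cr + 32.1% × 7670.00 Cr = 4380.87 Cr
Unemployment Insurance: 1.6% × 19070.00 Cr = 305.12 Cr
Total withheld: 4380.87 Cr + 305.12 Cr = 4685.99 Cr
Net pay: 19070.00 Cr − 4685.99 Cr = 14384.01 Cr

14384.01 Cr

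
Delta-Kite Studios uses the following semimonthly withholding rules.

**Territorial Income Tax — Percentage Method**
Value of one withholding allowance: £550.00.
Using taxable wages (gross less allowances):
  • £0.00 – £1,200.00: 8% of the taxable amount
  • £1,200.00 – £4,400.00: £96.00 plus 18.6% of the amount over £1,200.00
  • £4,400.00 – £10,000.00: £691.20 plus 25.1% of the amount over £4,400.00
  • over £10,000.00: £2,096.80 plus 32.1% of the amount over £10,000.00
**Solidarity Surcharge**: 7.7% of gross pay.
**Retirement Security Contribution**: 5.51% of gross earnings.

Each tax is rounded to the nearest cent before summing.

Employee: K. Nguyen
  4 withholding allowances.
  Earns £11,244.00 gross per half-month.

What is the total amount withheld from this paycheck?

£3,342.17

Territorial Income Tax: taxable = £11,244.00 − 4×£550.00 = £9,044.00
  £691.20 + 25.1% × (£9,044.00 − £4,400.00) = £691.20 + 25.1% × £4,644.00 = £1,856.84
Solidarity Surcharge: 7.7% × £11,244.00 = £865.79
Retirement Security Contribution: 5.51% × £11,244.00 = £619.54
Total: £1,856.84 + £865.79 + £619.54 = £3,342.17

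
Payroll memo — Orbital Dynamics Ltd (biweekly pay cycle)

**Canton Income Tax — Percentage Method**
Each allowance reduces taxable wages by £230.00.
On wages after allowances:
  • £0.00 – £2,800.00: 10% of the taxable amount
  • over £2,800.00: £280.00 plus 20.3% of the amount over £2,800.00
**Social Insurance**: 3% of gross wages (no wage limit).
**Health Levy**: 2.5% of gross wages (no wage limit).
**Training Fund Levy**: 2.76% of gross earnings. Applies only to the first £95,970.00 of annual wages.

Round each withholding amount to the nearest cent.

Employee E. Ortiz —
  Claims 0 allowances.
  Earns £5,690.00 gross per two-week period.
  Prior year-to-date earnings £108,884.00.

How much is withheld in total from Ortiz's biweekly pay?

£1,179.62

Canton Income Tax: taxable = £5,690.00
  £280.00 + 20.3% × (£5,690.00 − £2,800.00) = £280.00 + 20.3% × £2,890.00 = £866.67
Social Insurance: 3% × £5,690.00 = £170.70
Health Levy: 2.5% × £5,690.00 = £142.25
Training Fund Levy: YTD £108,884.00 ≥ cap £95,970.00 → £0.00
Total: £866.67 + £170.70 + £142.25 + £0.00 = £1,179.62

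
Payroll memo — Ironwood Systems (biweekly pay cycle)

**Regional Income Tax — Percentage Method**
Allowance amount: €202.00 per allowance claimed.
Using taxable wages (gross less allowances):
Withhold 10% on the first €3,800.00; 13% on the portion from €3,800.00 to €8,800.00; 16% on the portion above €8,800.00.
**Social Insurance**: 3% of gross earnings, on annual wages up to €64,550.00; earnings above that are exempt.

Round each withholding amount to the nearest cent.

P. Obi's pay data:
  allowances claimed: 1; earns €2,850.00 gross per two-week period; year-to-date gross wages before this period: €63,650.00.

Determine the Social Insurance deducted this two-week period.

Social Insurance: cap €64,550.00 − YTD €63,650.00 = €900.00 subject; 3% × €900.00 = €27.00

€27.00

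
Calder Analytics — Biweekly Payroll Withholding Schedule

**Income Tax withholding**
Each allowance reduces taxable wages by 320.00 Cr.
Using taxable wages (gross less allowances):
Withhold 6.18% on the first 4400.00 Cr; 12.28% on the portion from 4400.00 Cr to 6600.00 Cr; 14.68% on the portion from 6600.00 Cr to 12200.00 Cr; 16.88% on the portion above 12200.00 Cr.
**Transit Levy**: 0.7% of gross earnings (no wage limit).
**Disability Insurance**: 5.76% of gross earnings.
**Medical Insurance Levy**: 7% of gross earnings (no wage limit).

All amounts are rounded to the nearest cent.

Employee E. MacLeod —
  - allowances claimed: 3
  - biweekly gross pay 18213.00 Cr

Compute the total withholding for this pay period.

4668.58 Cr

Income Tax: taxable = 18213.00 Cr − 3×320.00 Cr = 17253.00 Cr
  1364.16 Cr + 16.88% × (17253.00 Cr − 12200.00 Cr) = 1364.16 Cr + 16.88% × 5053.00 Cr = 2217.11 Cr
Transit Levy: 0.7% × 18213.00 Cr = 127.49 Cr
Disability Insurance: 5.76% × 18213.00 Cr = 1049.07 Cr
Medical Insurance Levy: 7% × 18213.00 Cr = 1274.91 Cr
Total: 2217.11 Cr + 127.49 Cr + 1049.07 Cr + 1274.91 Cr = 4668.58 Cr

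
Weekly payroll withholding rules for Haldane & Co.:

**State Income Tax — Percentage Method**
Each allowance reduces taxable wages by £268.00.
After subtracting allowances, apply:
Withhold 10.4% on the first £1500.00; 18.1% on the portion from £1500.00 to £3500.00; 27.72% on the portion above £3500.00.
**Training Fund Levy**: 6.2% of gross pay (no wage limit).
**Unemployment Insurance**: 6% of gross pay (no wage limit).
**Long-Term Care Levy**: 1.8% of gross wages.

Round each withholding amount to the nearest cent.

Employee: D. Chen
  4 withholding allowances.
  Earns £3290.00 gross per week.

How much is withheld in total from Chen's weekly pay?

£746.56

State Income Tax: taxable = £3290.00 − 4×£268.00 = £2218.00
  £156.00 + 18.1% × (£2218.00 − £1500.00) = £156.00 + 18.1% × £718.00 = £285.96
Training Fund Levy: 6.2% × £3290.00 = £203.98
Unemployment Insurance: 6% × £3290.00 = £197.40
Long-Term Care Levy: 1.8% × £3290.00 = £59.22
Total: £285.96 + £203.98 + £197.40 + £59.22 = £746.56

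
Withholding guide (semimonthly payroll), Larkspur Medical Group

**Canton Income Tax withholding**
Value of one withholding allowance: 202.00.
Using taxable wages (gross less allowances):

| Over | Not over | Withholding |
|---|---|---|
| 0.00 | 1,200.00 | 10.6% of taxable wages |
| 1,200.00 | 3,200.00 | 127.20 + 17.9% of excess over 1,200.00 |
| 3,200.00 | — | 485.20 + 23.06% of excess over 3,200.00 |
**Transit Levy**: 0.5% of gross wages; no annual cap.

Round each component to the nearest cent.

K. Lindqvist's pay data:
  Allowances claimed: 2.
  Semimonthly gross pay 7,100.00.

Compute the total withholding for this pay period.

1,326.88

Canton Income Tax: taxable = 7,100.00 − 2×202.00 = 6,696.00
  485.20 + 23.06% × (6,696.00 − 3,200.00) = 485.20 + 23.06% × 3,496.00 = 1,291.38
Transit Levy: 0.5% × 7,100.00 = 35.50
Total: 1,291.38 + 35.50 = 1,326.88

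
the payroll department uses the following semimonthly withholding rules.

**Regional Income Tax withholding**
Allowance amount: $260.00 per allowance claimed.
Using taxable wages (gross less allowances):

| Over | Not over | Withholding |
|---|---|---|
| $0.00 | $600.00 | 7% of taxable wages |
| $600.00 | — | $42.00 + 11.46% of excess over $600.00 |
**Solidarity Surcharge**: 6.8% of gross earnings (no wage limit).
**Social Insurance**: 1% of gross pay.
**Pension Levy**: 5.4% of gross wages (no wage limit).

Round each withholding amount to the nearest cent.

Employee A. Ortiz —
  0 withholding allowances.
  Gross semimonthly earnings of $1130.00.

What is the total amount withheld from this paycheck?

$251.90

Regional Income Tax: taxable = $1130.00
  $42.00 + 11.46% × ($1130.00 − $600.00) = $42.00 + 11.46% × $530.00 = $102.74
Solidarity Surcharge: 6.8% × $1130.00 = $76.84
Social Insurance: 1% × $1130.00 = $11.30
Pension Levy: 5.4% × $1130.00 = $61.02
Total: $102.74 + $76.84 + $11.30 + $61.02 = $251.90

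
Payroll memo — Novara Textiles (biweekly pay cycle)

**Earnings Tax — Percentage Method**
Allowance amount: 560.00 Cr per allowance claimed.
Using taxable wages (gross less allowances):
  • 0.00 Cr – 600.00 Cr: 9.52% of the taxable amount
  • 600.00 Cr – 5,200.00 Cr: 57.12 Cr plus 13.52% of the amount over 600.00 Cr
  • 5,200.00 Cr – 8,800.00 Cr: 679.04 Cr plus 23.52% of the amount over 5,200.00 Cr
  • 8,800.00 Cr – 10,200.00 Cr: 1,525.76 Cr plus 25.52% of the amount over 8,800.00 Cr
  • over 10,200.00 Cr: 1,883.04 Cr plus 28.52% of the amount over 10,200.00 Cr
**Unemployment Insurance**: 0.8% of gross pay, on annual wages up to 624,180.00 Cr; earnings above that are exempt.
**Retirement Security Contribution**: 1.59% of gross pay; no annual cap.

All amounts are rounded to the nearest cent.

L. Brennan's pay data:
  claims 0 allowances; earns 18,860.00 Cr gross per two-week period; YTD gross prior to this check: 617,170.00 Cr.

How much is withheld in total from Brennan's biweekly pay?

Earnings Tax: taxable = 18,860.00 Cr
  1,883.04 Cr + 28.52% × (18,860.00 Cr − 10,200.00 Cr) = 1,883.04 Cr + 28.52% × 8,660.00 Cr = 4,352.87 Cr
Unemployment Insurance: cap 624,180.00 Cr − YTD 617,170.00 Cr = 7,010.00 Cr subject; 0.8% × 7,010.00 Cr = 56.08 Cr
Retirement Security Contribution: 1.59% × 18,860.00 Cr = 299.87 Cr
Total: 4,352.87 Cr + 56.08 Cr + 299.87 Cr = 4,708.82 Cr

4,708.82 Cr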